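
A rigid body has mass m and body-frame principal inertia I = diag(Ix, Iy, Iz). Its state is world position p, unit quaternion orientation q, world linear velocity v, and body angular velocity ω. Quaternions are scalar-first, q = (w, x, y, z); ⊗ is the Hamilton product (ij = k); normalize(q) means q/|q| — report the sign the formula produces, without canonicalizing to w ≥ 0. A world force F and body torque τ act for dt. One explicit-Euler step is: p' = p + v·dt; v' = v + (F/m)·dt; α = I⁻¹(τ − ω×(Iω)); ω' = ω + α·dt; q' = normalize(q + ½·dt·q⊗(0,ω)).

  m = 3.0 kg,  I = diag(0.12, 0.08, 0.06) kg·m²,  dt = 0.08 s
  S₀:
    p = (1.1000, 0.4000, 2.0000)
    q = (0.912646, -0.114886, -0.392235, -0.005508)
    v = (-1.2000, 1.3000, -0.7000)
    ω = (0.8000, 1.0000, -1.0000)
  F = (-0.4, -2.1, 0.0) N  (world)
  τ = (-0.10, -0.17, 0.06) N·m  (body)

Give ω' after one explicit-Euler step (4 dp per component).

ω' = (0.7200, 0.8780, -0.8773)

(τ − ω×Iω)/I = (-1.0000, -1.5250, 1.5333)
ω' = ω + α·dt = (0.7200, 0.8780, -0.8773)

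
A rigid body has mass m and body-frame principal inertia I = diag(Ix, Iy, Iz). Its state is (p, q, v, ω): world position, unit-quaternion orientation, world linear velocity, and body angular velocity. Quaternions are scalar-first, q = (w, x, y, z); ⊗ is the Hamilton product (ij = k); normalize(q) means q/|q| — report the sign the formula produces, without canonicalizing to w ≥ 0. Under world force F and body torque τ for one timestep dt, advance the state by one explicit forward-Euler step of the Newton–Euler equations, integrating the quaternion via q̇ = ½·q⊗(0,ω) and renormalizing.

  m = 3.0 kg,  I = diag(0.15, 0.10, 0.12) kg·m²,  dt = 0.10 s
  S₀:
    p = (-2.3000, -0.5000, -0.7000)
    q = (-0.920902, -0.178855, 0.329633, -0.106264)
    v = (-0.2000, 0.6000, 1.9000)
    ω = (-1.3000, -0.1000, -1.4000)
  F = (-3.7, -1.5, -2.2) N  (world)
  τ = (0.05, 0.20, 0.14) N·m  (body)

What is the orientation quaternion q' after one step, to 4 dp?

q⊗(0,ω) = (-0.3483178, 0.7250600, -0.0201636, 1.7356712)
q' = normalize(q + ½dt·q⊗(0,ω)) = (-0.9341, -0.1420, 0.3271, -0.0194)

q' = (-0.9341, -0.1420, 0.3271, -0.0194)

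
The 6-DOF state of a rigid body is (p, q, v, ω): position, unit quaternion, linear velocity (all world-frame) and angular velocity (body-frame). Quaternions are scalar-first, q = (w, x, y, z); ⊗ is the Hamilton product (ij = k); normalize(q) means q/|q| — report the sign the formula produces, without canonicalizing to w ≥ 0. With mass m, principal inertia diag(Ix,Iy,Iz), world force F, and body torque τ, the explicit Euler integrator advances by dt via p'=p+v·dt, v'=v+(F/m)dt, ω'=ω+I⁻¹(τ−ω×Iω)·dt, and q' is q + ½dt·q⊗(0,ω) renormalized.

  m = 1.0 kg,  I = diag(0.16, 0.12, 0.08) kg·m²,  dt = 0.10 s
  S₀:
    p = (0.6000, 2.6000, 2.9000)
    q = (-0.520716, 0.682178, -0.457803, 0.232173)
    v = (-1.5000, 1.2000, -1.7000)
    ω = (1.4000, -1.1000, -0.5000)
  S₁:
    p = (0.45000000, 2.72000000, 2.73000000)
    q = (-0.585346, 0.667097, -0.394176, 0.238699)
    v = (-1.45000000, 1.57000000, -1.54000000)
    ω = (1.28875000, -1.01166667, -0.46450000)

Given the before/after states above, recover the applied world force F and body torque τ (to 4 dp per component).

F = (0.5000, 3.7000, 1.6000)
τ = (-0.2000, 0.0500, 0.0900)

Δv = v₁−v₀ = (0.05000000, 0.37000000, 0.16000000)
m·(v₁−v₀)/dt = (0.5000, 3.7000, 1.6000)
ω₁ − ω₀ = (-0.11125000, 0.08833333, 0.03550000)
applied torque τ = (-0.2000, 0.0500, 0.0900)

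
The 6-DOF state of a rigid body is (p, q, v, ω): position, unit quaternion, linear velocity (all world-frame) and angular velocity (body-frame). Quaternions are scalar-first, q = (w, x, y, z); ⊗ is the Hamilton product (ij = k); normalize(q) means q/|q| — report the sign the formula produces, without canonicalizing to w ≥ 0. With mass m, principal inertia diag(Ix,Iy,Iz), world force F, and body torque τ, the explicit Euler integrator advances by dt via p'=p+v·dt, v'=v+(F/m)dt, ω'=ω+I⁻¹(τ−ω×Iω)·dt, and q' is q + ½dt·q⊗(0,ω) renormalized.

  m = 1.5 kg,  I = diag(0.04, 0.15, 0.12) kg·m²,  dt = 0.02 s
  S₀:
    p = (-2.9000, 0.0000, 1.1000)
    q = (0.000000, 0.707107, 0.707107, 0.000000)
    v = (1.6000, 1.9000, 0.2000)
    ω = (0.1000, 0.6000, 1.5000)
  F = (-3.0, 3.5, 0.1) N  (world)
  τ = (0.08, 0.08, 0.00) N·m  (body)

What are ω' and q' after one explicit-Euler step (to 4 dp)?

α = I⁻¹(τ − ω×Iω) = (2.6750, 0.6133, -0.0550)
ω' = ω + α·dt = (0.1535, 0.6123, 1.4989)
q⊗(0,ω) = (-0.4949749, 1.0606605, -1.0606605, 0.3535535)
q + ½dt·q⊗(0,ω), renormalized = (-0.0049, 0.7176, 0.6964, 0.0035)

ω' = (0.1535, 0.6123, 1.4989)
q' = (-0.0049, 0.7176, 0.6964, 0.0035)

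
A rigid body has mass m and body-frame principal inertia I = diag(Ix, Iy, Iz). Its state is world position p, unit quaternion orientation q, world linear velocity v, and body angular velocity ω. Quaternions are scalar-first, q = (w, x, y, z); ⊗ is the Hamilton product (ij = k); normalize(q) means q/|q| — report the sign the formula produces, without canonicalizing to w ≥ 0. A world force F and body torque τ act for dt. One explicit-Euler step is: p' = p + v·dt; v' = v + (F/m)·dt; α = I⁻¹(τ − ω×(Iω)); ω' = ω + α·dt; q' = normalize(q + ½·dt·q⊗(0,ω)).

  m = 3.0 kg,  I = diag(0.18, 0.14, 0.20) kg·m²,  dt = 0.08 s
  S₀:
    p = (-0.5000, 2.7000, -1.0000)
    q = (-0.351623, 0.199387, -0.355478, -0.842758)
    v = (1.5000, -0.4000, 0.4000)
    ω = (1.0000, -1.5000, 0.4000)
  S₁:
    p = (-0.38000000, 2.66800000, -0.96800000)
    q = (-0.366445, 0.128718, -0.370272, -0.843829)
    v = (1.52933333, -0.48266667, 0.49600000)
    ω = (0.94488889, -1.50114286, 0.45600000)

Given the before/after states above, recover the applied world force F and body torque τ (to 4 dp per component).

rate change Δω = (-0.05511111, -0.00114286, 0.05600000)
ω₀×(Iω₀) = (-0.0360, -0.0080, 0.0600)
I·α + gyro = (-0.1600, -0.0100, 0.2000)
velocity change Δv = (0.02933333, -0.08266667, 0.09600000)
F = m·Δv/dt = (1.1000, -3.1000, 3.6000)

F = (1.1000, -3.1000, 3.6000)
τ = (-0.1600, -0.0100, 0.2000)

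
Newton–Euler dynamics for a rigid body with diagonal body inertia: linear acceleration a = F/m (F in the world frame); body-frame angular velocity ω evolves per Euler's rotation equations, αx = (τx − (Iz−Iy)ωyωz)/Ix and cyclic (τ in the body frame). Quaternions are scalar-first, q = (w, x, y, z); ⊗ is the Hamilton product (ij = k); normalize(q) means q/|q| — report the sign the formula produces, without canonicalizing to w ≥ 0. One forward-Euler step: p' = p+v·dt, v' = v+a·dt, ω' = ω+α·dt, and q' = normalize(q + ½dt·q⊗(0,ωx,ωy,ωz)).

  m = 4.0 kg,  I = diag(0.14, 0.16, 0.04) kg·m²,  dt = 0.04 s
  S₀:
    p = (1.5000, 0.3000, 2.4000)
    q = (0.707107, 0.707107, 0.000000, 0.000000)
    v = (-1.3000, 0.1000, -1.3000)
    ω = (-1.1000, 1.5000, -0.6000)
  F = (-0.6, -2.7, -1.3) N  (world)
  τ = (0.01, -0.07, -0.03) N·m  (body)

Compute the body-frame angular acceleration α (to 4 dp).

α = (-0.7000, -0.8500, 0.0750)

ω×(Iω) gyroscopic = (0.1080, 0.0660, -0.0330)
α = I⁻¹(τ − ω×Iω) = (-0.7000, -0.8500, 0.0750)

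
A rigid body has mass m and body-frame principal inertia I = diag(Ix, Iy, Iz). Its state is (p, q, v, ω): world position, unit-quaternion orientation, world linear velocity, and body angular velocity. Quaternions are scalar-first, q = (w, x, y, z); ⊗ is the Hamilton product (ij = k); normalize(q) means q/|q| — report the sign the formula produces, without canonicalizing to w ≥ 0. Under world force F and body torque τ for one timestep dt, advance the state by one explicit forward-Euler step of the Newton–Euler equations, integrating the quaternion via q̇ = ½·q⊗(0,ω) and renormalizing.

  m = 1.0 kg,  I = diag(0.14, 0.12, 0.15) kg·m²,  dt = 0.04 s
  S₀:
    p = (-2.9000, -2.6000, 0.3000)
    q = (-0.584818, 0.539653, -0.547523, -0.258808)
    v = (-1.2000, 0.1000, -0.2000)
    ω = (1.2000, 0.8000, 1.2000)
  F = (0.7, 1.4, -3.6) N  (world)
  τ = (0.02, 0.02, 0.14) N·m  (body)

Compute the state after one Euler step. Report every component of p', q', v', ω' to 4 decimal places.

p' = (-2.9480, -2.5960, 0.2920)
q' = (-0.5824, 0.5163, -0.5756, -0.2509)
v' = (-1.1720, 0.1560, -0.3440)
ω' = (1.1975, 0.8115, 1.2425)

linear accel F/m = (0.7000, 1.4000, -3.6000)
p + v·dt = (-2.9480, -2.5960, 0.2920)
v + (F/m)dt = (-1.1720, 0.1560, -0.3440)
angular accel α = (-0.0629, 0.2867, 1.0613)
ω' = ω + α·dt = (1.1975, 0.8115, 1.2425)
2q̇ = q⊗(0,ω) = (0.1010044, -1.1517628, -1.4260076, 0.3869684)
updated quaternion q' = (-0.5824, 0.5163, -0.5756, -0.2509)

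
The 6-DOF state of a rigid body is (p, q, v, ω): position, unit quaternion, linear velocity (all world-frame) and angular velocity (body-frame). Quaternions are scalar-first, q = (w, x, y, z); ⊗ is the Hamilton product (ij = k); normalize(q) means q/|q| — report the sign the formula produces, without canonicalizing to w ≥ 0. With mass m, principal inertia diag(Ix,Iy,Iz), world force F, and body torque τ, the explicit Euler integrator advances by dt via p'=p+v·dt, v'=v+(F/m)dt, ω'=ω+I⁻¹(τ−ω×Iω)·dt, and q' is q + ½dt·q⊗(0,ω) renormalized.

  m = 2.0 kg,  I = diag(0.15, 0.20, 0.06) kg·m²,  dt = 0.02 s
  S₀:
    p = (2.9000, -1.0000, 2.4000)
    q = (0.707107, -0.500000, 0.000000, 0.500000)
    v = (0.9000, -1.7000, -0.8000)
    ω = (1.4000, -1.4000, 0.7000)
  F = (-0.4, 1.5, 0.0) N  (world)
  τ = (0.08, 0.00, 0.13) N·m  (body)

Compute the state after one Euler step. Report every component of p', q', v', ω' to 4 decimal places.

gyro term ω×Iω = (0.1372, 0.0882, -0.0980)
(τ − ω×Iω)/I = (-0.3813, -0.4410, 3.8000)
ω' = ω + α·dt = (1.3924, -1.4088, 0.7760)
Hamilton product q⊗(0,ω) = (0.3500000, 1.6899498, 0.0600502, 1.1949749)
q' = normalize(q + ½dt·q⊗(0,ω)) = (0.7105, -0.4830, 0.0006, 0.5118)
p + v·dt = (2.9180, -1.0340, 2.3840)
v' = v + a·dt = (0.8960, -1.6850, -0.8000)

p' = (2.9180, -1.0340, 2.3840)
q' = (0.7105, -0.4830, 0.0006, 0.5118)
v' = (0.8960, -1.6850, -0.8000)
ω' = (1.3924, -1.4088, 0.7760)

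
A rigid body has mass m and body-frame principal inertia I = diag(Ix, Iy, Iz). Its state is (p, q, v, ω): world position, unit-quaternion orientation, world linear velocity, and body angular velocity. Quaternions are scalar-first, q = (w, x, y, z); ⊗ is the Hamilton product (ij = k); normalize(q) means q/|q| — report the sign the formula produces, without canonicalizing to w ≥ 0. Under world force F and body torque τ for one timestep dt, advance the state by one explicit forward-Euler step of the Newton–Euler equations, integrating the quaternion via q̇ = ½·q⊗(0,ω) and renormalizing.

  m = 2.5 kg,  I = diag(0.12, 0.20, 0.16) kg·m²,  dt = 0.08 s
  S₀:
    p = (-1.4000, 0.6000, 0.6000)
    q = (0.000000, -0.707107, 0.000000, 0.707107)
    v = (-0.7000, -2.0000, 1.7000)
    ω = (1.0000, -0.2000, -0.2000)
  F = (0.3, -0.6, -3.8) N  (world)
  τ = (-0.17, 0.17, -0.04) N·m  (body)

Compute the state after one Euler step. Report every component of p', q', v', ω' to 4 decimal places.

p' = (-1.4560, 0.4400, 0.7360)
q' = (0.0339, -0.7008, 0.0226, 0.7121)
v' = (-0.6904, -2.0192, 1.5784)
ω' = (0.8877, -0.1352, -0.2120)

a = (0.1200, -0.2400, -1.5200)
p + v·dt = (-1.4560, 0.4400, 0.7360)
new velocity v' = (-0.6904, -2.0192, 1.5784)
angular accel α = (-1.4033, 0.8100, -0.1500)
ω + α·dt = (0.8877, -0.1352, -0.2120)
Hamilton product q⊗(0,ω) = (0.8485284, 0.1414214, 0.5656856, 0.1414214)
updated quaternion q' = (0.0339, -0.7008, 0.0226, 0.7121)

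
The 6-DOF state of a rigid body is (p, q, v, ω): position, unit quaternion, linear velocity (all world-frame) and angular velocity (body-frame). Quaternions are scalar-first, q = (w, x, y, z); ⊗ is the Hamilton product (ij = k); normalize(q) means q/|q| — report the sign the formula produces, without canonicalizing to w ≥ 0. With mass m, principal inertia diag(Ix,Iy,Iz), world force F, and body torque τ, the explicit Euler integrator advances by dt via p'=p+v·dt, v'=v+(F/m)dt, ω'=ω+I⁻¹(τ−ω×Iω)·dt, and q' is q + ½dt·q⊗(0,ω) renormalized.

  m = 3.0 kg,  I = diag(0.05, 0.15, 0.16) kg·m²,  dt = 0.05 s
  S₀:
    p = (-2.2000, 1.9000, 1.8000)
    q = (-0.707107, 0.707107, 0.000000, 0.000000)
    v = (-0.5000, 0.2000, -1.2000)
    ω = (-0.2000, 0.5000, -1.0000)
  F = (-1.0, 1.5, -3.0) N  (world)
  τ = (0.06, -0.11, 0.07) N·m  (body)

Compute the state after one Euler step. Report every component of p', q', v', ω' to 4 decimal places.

angular accel α = (1.3000, -0.5867, 0.5000)
ω' = ω + α·dt = (-0.1350, 0.4707, -0.9750)
2q̇ = q⊗(0,ω) = (0.1414214, 0.1414214, 0.3535535, 1.0606605)
q + ½dt·q⊗(0,ω), renormalized = (-0.7033, 0.7104, 0.0088, 0.0265)
a = (-0.3333, 0.5000, -1.0000)
p' = p + v·dt = (-2.2250, 1.9100, 1.7400)
v + (F/m)dt = (-0.5167, 0.2250, -1.2500)

p' = (-2.2250, 1.9100, 1.7400)
q' = (-0.7033, 0.7104, 0.0088, 0.0265)
v' = (-0.5167, 0.2250, -1.2500)
ω' = (-0.1350, 0.4707, -0.9750)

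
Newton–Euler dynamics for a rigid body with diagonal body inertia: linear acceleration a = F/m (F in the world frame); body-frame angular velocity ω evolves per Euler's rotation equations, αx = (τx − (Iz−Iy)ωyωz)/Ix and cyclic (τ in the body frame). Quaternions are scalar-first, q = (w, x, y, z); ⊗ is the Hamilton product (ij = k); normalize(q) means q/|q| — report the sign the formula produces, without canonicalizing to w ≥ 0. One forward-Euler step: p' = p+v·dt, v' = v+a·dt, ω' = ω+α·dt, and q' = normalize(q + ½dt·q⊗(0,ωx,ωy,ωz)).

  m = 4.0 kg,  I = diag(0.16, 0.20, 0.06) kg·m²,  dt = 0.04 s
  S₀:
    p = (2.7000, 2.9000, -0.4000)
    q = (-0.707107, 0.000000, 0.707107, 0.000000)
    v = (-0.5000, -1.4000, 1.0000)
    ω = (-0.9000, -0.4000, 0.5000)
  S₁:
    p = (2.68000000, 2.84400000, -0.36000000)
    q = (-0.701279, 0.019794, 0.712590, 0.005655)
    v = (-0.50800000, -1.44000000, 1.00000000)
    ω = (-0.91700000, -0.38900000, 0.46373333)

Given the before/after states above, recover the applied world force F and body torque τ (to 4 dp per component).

v₁ − v₀ = (-0.00800000, -0.04000000, 0.00000000)
applied force F = (-0.8000, -4.0000, 0.0000)
Δω = ω₁−ω₀ = (-0.01700000, 0.01100000, -0.03626667)
precession coupling = (0.0280, -0.0450, 0.0144)
τ = I·(Δω/dt) + ω₀×(Iω₀) = (-0.0400, 0.0100, -0.0400)

F = (-0.8000, -4.0000, 0.0000)
τ = (-0.0400, 0.0100, -0.0400)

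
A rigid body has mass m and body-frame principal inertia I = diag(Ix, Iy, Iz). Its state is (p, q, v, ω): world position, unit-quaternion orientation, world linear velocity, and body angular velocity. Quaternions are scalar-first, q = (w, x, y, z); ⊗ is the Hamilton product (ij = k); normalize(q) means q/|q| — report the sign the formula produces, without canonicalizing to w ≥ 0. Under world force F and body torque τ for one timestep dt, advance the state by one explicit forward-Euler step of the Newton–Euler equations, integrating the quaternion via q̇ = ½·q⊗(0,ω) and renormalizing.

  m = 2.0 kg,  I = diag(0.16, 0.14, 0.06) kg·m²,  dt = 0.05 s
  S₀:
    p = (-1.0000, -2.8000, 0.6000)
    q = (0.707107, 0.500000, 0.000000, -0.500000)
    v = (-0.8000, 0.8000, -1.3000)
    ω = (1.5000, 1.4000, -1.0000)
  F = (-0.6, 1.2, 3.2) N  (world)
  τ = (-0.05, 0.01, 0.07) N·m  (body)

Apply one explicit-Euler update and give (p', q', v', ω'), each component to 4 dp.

angular accel α = (-1.0125, 1.1429, 1.8667)
ω' = ω + α·dt = (1.4494, 1.4571, -0.9067)
2q̇ = q⊗(0,ω) = (-1.2500000, 1.7606605, 0.7399498, -0.0071070)
updated quaternion q' = (0.6748, 0.5431, 0.0185, -0.4994)
new position p' = (-1.0400, -2.7600, 0.5350)
new velocity v' = (-0.8150, 0.8300, -1.2200)

p' = (-1.0400, -2.7600, 0.5350)
q' = (0.6748, 0.5431, 0.0185, -0.4994)
v' = (-0.8150, 0.8300, -1.2200)
ω' = (1.4494, 1.4571, -0.9067)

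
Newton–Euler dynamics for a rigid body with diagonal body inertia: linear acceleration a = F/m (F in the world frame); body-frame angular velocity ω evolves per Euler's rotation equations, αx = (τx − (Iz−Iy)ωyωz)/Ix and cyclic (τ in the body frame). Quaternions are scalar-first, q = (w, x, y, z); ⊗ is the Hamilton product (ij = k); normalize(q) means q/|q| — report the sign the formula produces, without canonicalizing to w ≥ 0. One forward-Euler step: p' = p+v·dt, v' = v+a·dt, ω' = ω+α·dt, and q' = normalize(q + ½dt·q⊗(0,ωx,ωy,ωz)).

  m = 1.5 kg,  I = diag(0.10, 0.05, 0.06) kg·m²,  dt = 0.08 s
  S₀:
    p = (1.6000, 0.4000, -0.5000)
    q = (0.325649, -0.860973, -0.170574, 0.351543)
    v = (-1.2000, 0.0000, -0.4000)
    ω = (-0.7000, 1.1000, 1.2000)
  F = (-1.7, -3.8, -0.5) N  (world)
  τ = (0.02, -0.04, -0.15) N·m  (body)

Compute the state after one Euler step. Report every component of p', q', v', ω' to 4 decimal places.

linear accel F/m = (-1.1333, -2.5333, -0.3333)
p + v·dt = (1.5040, 0.4000, -0.5320)
v' = v + a·dt = (-1.2907, -0.2027, -0.4267)
gyro term ω×Iω = (0.0132, -0.0336, 0.0385)
angular accel α = (0.0680, -0.1280, -3.1417)
ω + α·dt = (-0.6946, 1.0898, 0.9487)
Hamilton product q⊗(0,ω) = (-0.8369013, -0.8193404, 1.1453014, -0.6756933)
q' = normalize(q + ½dt·q⊗(0,ω)) = (0.2914, -0.8915, -0.1244, 0.3237)

p' = (1.5040, 0.4000, -0.5320)
q' = (0.2914, -0.8915, -0.1244, 0.3237)
v' = (-1.2907, -0.2027, -0.4267)
ω' = (-0.6946, 1.0898, 0.9487)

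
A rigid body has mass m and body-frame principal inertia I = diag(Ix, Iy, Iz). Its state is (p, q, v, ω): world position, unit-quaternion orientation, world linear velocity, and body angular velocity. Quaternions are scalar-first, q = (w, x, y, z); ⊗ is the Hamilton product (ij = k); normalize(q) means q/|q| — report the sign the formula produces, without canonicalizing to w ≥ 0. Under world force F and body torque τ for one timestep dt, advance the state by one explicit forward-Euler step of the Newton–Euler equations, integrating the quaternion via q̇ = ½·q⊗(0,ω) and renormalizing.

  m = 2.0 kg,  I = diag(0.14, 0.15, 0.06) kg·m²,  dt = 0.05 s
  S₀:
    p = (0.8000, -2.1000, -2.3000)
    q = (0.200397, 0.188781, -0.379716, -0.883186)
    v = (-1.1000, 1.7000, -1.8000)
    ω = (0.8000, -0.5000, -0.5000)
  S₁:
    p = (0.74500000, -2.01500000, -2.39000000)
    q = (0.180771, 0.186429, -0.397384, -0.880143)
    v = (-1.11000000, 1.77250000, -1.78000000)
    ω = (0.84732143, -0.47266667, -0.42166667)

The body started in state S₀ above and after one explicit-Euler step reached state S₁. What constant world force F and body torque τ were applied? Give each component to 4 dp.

F = (-0.4000, 2.9000, 0.8000)
τ = (0.1100, 0.0500, 0.0900)

v₁ − v₀ = (-0.01000000, 0.07250000, 0.02000000)
m·(v₁−v₀)/dt = (-0.4000, 2.9000, 0.8000)
Δω = ω₁−ω₀ = (0.04732143, 0.02733333, 0.07833333)
τ = I·(Δω/dt) + ω₀×(Iω₀) = (0.1100, 0.0500, 0.0900)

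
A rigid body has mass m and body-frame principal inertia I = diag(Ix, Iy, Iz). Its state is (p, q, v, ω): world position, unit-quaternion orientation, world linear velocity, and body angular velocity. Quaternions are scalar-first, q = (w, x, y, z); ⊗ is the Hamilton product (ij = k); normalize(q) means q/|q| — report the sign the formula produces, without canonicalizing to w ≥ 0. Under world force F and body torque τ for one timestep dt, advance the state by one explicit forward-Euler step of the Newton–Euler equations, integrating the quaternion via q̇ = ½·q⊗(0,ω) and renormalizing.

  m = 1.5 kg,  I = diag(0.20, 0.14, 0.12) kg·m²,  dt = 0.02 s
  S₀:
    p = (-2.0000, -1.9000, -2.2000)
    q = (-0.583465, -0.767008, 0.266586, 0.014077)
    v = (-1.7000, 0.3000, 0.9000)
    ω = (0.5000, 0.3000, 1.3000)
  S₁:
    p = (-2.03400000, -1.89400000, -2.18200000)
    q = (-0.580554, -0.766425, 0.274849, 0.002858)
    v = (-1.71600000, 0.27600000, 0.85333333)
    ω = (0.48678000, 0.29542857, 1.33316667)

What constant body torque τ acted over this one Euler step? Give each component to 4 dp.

τ = (-0.1400, 0.0200, 0.1900)

Δω = ω₁−ω₀ = (-0.01322000, -0.00457143, 0.03316667)
ω₀×(Iω₀) = (-0.0078, 0.0520, -0.0090)
applied torque τ = (-0.1400, 0.0200, 0.1900)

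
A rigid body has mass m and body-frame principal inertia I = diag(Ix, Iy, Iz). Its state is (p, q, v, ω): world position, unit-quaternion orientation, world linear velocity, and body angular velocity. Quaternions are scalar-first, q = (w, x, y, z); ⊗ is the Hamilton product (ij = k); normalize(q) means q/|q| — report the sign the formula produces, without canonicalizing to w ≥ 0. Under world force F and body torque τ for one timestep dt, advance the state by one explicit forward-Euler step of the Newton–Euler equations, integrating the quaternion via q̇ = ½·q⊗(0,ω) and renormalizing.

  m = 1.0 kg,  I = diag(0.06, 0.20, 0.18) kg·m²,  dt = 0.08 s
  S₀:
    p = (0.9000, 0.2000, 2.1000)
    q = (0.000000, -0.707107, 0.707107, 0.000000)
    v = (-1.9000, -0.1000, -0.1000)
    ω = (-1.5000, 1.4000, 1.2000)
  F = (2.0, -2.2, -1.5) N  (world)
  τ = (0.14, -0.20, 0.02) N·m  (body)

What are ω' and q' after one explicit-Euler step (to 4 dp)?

ω×(Iω) gyroscopic = (-0.0336, 0.2160, -0.2940)
angular accel α = (2.8933, -2.0800, 1.7444)
ω' = ω + α·dt = (-1.2685, 1.2336, 1.3396)
Hamilton product q⊗(0,ω) = (-2.0506103, 0.8485284, 0.8485284, 0.0707107)
q' = normalize(q + ½dt·q⊗(0,ω)) = (-0.0817, -0.6701, 0.7377, 0.0028)

ω' = (-1.2685, 1.2336, 1.3396)
q' = (-0.0817, -0.6701, 0.7377, 0.0028)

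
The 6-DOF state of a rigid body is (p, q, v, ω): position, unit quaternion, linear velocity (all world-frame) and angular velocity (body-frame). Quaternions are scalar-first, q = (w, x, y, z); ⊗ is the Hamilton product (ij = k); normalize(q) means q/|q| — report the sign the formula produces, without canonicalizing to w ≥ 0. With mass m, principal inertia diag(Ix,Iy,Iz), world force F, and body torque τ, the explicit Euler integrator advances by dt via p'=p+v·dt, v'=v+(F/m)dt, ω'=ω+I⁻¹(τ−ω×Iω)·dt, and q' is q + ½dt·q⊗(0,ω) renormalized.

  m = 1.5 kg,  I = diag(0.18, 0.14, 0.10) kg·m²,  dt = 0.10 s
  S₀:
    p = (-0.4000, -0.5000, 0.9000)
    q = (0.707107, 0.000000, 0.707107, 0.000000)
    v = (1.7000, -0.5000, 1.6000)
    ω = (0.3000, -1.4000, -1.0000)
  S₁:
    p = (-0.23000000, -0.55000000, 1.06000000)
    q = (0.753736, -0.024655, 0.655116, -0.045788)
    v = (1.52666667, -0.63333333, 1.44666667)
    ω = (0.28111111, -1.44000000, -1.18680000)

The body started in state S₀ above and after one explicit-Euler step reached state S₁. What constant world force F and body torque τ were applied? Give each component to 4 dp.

F = (-2.6000, -2.0000, -2.3000)
τ = (-0.0900, -0.0800, -0.1700)

rate change Δω = (-0.01888889, -0.04000000, -0.18680000)
gyro term ω₀×Iω₀ = (-0.0560, -0.0240, 0.0168)
I·α + gyro = (-0.0900, -0.0800, -0.1700)
Δv = v₁−v₀ = (-0.17333333, -0.13333333, -0.15333333)
m·(v₁−v₀)/dt = (-2.6000, -2.0000, -2.3000)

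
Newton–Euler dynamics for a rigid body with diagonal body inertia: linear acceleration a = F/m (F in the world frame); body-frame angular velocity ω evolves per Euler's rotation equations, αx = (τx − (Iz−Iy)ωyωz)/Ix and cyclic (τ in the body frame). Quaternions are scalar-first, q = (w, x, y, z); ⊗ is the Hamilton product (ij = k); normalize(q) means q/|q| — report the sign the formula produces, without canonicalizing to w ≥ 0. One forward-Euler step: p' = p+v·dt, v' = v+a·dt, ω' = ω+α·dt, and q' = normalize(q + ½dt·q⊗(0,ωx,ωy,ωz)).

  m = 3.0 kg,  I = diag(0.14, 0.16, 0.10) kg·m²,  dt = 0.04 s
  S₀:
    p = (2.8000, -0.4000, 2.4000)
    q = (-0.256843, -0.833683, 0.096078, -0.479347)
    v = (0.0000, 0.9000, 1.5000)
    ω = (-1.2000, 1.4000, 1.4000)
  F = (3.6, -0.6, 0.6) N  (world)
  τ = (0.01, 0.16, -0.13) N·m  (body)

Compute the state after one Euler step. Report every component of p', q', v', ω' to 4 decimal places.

new position p' = (2.8000, -0.3640, 2.4600)
new velocity v' = (0.0480, 0.8920, 1.5080)
α = I⁻¹(τ − ω×Iω) = (0.9114, 1.4200, -0.9640)
new body rate ω' = (-1.1635, 1.4568, 1.3614)
q⊗(0,ω) = (-0.4638430, 1.1138066, 1.3827924, -1.4114428)
updated quaternion q' = (-0.2658, -0.8105, 0.1236, -0.5070)

p' = (2.8000, -0.3640, 2.4600)
q' = (-0.2658, -0.8105, 0.1236, -0.5070)
v' = (0.0480, 0.8920, 1.5080)
ω' = (-1.1635, 1.4568, 1.3614)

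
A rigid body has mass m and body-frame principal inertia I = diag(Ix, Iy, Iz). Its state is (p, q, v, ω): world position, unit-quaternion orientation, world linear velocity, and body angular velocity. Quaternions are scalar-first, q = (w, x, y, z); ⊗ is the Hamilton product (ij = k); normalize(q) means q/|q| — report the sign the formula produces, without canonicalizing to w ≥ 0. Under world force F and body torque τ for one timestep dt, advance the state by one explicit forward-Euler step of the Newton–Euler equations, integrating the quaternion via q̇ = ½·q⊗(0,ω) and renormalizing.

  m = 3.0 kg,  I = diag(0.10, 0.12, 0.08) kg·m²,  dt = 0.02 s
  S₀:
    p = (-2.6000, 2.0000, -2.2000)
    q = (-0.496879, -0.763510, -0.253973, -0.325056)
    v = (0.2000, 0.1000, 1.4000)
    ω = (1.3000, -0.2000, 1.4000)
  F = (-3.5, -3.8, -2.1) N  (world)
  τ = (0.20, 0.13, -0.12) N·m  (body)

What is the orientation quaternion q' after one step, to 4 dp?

q' = (-0.4828, -0.7740, -0.2465, -0.3271)

Hamilton product q⊗(0,ω) = (1.3968468, -1.0665161, 0.7457170, -0.2127637)
updated quaternion q' = (-0.4828, -0.7740, -0.2465, -0.3271)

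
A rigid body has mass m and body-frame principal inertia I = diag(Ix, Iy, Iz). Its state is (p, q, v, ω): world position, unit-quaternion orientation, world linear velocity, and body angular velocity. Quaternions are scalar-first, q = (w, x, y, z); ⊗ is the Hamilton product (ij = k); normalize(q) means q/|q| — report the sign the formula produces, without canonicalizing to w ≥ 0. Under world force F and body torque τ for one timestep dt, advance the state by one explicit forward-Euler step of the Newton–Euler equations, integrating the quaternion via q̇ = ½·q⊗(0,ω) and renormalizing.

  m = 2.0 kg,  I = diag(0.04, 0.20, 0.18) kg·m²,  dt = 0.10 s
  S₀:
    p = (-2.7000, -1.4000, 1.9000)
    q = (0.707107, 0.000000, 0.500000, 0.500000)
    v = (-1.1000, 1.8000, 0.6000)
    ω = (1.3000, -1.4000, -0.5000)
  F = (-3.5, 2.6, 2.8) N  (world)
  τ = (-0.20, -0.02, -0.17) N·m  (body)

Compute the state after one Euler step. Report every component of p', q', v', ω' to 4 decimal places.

new position p' = (-2.8100, -1.2200, 1.9600)
v' = v + a·dt = (-1.2750, 1.9300, 0.7400)
gyro term ω×Iω = (-0.0140, 0.0910, -0.2912)
(τ − ω×Iω)/I = (-4.6500, -0.5550, 0.6733)
ω' = ω + α·dt = (0.8350, -1.4555, -0.4327)
q⊗(0,ω) = (0.9500000, 1.3692391, -0.3399498, -1.0035535)
q + ½dt·q⊗(0,ω), renormalized = (0.7510, 0.0681, 0.4807, 0.4476)

p' = (-2.8100, -1.2200, 1.9600)
q' = (0.7510, 0.0681, 0.4807, 0.4476)
v' = (-1.2750, 1.9300, 0.7400)
ω' = (0.8350, -1.4555, -0.4327)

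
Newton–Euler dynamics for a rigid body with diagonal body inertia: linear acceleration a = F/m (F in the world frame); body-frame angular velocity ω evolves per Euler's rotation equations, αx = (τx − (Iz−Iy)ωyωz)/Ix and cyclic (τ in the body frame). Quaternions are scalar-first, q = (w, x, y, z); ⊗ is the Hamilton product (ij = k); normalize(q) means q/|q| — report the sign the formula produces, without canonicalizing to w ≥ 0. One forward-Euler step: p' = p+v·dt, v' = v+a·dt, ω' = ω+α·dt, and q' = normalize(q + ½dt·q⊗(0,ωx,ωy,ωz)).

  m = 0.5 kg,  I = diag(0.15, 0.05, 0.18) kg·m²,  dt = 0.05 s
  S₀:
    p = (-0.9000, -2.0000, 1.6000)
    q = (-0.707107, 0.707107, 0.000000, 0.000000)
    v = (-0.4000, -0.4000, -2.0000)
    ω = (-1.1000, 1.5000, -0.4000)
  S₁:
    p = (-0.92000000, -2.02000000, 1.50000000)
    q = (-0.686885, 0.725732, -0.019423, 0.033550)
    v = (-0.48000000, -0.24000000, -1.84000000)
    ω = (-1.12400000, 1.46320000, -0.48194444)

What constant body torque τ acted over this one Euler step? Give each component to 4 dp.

rate change Δω = (-0.02400000, -0.03680000, -0.08194444)
precession coupling = (-0.0780, -0.0132, 0.1650)
τ = I·(Δω/dt) + ω₀×(Iω₀) = (-0.1500, -0.0500, -0.1300)

τ = (-0.1500, -0.0500, -0.1300)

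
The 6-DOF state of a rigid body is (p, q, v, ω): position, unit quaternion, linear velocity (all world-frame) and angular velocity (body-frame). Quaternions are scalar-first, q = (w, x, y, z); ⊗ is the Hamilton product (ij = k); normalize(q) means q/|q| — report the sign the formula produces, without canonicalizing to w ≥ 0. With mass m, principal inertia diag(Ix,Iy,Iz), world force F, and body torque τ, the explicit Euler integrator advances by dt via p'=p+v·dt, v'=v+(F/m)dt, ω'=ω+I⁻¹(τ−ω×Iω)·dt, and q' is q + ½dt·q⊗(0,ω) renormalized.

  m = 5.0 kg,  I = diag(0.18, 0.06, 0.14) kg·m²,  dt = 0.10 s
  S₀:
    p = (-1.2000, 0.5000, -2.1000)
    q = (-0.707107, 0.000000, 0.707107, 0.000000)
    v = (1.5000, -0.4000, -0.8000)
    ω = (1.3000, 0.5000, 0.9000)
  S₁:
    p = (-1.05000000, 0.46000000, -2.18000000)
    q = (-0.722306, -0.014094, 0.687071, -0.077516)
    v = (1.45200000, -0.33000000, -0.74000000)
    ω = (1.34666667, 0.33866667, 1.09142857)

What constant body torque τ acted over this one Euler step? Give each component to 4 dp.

τ = (0.1200, -0.0500, 0.1900)

Δω = ω₁−ω₀ = (0.04666667, -0.16133333, 0.19142857)
I·α + gyro = (0.1200, -0.0500, 0.1900)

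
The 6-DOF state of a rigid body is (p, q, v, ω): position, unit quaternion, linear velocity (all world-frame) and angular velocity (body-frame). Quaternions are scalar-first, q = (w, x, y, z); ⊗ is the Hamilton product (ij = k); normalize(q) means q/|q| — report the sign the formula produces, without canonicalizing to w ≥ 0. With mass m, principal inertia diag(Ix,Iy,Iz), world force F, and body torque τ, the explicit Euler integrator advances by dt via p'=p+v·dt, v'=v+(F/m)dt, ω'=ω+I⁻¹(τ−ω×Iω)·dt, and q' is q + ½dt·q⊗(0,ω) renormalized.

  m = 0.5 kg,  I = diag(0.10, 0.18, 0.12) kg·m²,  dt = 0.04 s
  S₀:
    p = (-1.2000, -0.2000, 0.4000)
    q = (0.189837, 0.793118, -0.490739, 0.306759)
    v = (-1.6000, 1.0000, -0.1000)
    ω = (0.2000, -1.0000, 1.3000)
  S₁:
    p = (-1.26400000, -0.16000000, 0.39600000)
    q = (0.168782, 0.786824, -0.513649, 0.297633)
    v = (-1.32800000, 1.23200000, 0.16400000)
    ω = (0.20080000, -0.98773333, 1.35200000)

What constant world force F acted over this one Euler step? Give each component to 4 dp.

F = (3.4000, 2.9000, 3.3000)

v₁ − v₀ = (0.27200000, 0.23200000, 0.26400000)
m·(v₁−v₀)/dt = (3.4000, 2.9000, 3.3000)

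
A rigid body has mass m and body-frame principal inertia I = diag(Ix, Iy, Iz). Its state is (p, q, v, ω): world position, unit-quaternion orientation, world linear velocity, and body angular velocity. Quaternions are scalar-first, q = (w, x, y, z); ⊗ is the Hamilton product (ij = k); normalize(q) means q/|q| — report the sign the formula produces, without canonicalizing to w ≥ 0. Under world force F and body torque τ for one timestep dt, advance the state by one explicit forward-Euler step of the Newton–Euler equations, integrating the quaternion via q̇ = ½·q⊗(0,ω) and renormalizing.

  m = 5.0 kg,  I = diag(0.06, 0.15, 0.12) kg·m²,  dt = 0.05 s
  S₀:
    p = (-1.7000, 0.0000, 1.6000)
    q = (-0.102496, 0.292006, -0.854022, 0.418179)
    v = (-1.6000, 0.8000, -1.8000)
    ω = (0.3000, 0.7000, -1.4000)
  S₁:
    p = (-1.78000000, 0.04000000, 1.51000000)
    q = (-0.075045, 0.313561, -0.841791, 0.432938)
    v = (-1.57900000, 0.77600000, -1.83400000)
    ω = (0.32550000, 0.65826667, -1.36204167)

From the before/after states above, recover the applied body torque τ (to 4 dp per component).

τ = (0.0600, -0.1000, 0.1100)

rate change Δω = (0.02550000, -0.04173333, 0.03795833)
gyro term ω₀×Iω₀ = (0.0294, 0.0252, 0.0189)
applied torque τ = (0.0600, -0.1000, 0.1100)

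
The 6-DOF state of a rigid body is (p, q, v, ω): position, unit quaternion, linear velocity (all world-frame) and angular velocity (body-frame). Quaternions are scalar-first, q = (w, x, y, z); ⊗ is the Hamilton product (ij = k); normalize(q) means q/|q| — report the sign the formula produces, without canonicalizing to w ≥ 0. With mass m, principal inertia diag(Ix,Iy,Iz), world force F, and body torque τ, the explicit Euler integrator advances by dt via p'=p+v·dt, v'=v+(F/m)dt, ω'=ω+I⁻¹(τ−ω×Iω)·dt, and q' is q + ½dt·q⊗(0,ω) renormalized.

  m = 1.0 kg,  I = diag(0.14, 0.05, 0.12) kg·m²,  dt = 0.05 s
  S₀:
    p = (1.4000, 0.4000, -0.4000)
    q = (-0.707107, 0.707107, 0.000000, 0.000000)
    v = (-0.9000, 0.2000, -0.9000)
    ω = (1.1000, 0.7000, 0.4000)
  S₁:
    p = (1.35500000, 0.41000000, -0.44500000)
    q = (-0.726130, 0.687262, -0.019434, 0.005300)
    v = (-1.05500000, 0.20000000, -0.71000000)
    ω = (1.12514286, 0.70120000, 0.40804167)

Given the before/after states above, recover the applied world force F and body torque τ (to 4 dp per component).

rate change Δω = (0.02514286, 0.00120000, 0.00804167)
gyro term ω₀×Iω₀ = (0.0196, 0.0088, -0.0693)
I·α + gyro = (0.0900, 0.0100, -0.0500)
v₁ − v₀ = (-0.15500000, 0.00000000, 0.19000000)
F = m·Δv/dt = (-3.1000, 0.0000, 3.8000)

F = (-3.1000, 0.0000, 3.8000)
τ = (0.0900, 0.0100, -0.0500)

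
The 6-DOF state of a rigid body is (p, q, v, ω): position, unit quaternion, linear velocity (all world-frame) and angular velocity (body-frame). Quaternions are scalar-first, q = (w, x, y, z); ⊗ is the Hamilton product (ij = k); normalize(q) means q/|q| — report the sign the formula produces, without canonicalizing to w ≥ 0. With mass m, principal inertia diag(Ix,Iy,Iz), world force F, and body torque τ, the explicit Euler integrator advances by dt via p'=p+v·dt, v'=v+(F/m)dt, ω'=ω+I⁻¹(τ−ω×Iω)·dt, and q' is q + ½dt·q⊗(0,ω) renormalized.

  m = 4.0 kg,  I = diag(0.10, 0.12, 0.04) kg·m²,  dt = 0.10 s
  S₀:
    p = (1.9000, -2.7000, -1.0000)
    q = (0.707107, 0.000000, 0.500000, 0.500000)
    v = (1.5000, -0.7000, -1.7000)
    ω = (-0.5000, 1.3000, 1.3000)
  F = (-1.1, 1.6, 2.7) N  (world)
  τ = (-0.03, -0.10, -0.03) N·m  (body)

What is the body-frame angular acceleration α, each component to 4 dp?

α = (1.0520, -0.5083, -0.4250)

precession coupling ω×(Iω) = (-0.1352, -0.0390, -0.0130)
α = I⁻¹(τ − ω×Iω) = (1.0520, -0.5083, -0.4250)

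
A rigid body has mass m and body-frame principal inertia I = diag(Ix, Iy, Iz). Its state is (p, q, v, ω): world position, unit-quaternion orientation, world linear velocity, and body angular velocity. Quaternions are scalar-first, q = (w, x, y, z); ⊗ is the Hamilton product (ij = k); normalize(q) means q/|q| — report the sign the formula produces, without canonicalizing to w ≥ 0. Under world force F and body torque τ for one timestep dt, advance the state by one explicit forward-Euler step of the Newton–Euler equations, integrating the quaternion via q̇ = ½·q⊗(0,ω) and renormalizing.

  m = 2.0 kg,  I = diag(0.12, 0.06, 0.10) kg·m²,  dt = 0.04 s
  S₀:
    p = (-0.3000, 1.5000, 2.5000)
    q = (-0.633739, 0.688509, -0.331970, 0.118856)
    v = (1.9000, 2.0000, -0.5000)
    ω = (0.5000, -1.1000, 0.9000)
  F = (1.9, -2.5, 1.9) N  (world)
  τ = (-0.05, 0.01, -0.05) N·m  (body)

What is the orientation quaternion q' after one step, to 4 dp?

q⊗(0,ω) = (-0.8163919, -0.4849009, 0.1368828, -1.1617400)
updated quaternion q' = (-0.6498, 0.6785, -0.3291, 0.0956)

q' = (-0.6498, 0.6785, -0.3291, 0.0956)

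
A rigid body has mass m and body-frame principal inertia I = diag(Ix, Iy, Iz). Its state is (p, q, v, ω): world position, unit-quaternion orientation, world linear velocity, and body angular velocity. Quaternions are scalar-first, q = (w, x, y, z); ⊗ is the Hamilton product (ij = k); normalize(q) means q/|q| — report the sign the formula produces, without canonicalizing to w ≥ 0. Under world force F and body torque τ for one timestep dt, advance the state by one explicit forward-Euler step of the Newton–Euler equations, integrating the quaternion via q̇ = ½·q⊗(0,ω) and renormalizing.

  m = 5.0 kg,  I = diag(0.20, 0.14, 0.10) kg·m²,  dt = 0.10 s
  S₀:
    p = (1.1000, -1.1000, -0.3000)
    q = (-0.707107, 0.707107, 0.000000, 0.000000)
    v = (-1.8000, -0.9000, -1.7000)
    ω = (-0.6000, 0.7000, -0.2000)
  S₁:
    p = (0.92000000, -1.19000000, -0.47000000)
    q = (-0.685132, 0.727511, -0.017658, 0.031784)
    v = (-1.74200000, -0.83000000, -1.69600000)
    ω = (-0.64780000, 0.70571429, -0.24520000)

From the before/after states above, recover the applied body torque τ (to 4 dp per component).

τ = (-0.0900, 0.0200, -0.0200)

rate change Δω = (-0.04780000, 0.00571429, -0.04520000)
gyro term ω₀×Iω₀ = (0.0056, 0.0120, 0.0252)
I·α + gyro = (-0.0900, 0.0200, -0.0200)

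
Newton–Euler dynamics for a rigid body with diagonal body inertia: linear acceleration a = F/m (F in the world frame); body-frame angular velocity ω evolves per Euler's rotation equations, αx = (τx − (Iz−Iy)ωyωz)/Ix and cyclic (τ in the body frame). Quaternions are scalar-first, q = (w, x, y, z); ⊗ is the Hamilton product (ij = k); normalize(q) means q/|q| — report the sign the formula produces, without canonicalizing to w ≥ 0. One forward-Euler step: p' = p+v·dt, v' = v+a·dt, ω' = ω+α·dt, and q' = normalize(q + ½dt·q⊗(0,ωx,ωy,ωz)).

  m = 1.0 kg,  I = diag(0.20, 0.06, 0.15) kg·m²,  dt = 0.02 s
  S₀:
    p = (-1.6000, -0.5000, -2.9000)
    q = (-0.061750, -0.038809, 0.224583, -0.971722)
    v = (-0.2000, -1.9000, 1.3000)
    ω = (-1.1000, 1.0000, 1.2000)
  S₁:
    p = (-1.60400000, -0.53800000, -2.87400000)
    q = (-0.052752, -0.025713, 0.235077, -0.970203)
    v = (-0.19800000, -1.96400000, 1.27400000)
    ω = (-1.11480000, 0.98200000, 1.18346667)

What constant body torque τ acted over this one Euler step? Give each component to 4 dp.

τ = (-0.0400, -0.1200, 0.0300)

Δω = ω₁−ω₀ = (-0.01480000, -0.01800000, -0.01653333)
τ = I·(Δω/dt) + ω₀×(Iω₀) = (-0.0400, -0.1200, 0.0300)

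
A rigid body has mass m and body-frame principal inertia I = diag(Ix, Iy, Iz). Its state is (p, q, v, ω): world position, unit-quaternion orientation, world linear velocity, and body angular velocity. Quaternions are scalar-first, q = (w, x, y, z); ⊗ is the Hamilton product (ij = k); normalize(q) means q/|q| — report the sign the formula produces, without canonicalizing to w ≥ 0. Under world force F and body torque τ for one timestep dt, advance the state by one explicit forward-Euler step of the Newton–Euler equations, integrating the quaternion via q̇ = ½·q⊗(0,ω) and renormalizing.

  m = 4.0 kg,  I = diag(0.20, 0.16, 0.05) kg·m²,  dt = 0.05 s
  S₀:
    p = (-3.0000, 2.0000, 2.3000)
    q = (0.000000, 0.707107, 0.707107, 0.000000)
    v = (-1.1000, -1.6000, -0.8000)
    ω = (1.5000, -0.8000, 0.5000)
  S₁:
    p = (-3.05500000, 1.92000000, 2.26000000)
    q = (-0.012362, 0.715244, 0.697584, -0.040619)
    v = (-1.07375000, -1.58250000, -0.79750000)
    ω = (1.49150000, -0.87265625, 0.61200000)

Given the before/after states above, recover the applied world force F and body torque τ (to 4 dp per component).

F = (2.1000, 1.4000, 0.2000)
τ = (0.0100, -0.1200, 0.1600)

rate change Δω = (-0.00850000, -0.07265625, 0.11200000)
I·α + gyro = (0.0100, -0.1200, 0.1600)
v₁ − v₀ = (0.02625000, 0.01750000, 0.00250000)
m·(v₁−v₀)/dt = (2.1000, 1.4000, 0.2000)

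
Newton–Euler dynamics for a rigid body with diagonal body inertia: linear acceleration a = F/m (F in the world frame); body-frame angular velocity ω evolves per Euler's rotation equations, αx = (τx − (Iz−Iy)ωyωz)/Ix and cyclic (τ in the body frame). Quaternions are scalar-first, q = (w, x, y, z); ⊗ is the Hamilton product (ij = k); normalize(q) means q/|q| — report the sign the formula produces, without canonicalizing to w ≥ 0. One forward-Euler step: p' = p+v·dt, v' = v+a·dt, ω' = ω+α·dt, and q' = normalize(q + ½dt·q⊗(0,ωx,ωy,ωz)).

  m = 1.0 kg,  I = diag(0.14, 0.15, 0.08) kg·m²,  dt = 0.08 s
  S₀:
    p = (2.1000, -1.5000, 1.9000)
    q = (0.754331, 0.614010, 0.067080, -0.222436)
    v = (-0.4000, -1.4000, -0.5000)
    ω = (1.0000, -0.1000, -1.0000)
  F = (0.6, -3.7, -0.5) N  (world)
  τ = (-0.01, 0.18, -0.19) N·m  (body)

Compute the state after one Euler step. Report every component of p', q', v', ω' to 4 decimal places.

angular accel α = (-0.0214, 1.6000, -2.3625)
ω + α·dt = (0.9983, 0.0280, -1.1890)
q⊗(0,ω) = (-0.8297380, 0.6650074, 0.3161409, -0.8828120)
updated quaternion q' = (0.7200, 0.6396, 0.0796, -0.2573)
new position p' = (2.0680, -1.6120, 1.8600)
v' = v + a·dt = (-0.3520, -1.6960, -0.5400)

p' = (2.0680, -1.6120, 1.8600)
q' = (0.7200, 0.6396, 0.0796, -0.2573)
v' = (-0.3520, -1.6960, -0.5400)
ω' = (0.9983, 0.0280, -1.1890)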